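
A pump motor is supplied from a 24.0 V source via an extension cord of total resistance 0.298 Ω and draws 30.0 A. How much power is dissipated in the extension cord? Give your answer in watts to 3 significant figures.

268 W

Only the current and the line resistance are needed for the I²R loss.
The extension cord carries the full 30.0 A.
P_line = I² R_line = (30.00)² × 0.298 = 268.2 W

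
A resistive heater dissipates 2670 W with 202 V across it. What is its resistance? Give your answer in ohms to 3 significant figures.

15.3 Ω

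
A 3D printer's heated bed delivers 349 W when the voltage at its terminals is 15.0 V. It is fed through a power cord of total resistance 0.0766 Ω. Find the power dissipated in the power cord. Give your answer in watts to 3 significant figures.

Only the current and the line resistance are needed for the I²R loss.
I = P / V = 349 / 15.0 = 23.27 A through the power cord.
P_line = I² R_line = (23.27)² × 0.0766 = 41.47 W

41.5 W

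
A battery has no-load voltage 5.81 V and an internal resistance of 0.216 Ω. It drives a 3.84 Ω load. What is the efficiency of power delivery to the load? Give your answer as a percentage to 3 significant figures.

94.7 %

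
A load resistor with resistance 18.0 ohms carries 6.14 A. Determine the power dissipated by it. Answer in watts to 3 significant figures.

Knowing I and R, the power is just I²R — no need to find V first.
P = (6.140 A)² × 18.0 Ω = 678.6 W

679 W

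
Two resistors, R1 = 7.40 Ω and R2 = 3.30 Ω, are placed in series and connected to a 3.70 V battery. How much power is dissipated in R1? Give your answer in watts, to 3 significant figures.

0.885 W

Series elements share the same current, so find I first, then use P = I²R.
R_total = 7.40 + 3.30 = 10.70 Ω
I = V / R_total = 3.70 / 10.70 = 0.3458 A
P_R1 = I² × R1 = (0.3458)² × 7.40 = 0.8848 W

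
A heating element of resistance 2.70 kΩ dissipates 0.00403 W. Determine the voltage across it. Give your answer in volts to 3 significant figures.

The two known quantities fix the third via V = √(P R).
V = √(0.00403 × 2700) = 3.299 V

3.30 V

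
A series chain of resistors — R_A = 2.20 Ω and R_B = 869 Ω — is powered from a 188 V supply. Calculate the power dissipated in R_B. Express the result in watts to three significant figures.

40.5 W

The current is common to all series resistors; compute it, then apply P = I²R for the target.
R_total = 2.20 + 869 = 871.2 Ω
I = V / R_total = 188 / 871.2 = 0.2158 A
P_R_B = I² × R_B = (0.2158)² × 869 = 40.47 W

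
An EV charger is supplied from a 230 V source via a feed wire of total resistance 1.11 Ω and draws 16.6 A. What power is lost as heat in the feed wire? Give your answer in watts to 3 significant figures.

Line loss is just I²R for the cable — we know both I and R_line directly.
The feed wire carries the full 16.6 A.
P_line = I² R_line = (16.60)² × 1.11 = 305.9 W

306 W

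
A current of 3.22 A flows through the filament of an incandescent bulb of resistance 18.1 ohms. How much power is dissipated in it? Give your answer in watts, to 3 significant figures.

Current and resistance are given, so P = I²R is the direct form.
P = (3.220 A)² × 18.1 Ω = 187.7 W

188 W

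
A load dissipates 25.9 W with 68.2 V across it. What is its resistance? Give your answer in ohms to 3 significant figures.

Inverting the appropriate power form: R = V² / P.
R = (68.2)² / 25.9 = 179.6 Ω

180 Ω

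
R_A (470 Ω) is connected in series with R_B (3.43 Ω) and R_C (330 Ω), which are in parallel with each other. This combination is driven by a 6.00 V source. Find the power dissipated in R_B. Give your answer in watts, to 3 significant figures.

Reduce the parallel pair to R_p first; the network is then a simple series string.
R_p = (3.43×330)/(3.43+330) = 3.395 Ω
R_total = 470 + 3.395 = 473.4 Ω
I = V / R_total = 6.00 / 473.4 = 0.01267 A
Voltage across the parallel pair: V_p = I × R_p = 0.01267 × 3.395 = 0.04303 V
R_B sees V_p directly, so P = V_p² / R_B.
P_R_B = (0.04303)² / 3.43 = 0.0005397 W

0.000540 W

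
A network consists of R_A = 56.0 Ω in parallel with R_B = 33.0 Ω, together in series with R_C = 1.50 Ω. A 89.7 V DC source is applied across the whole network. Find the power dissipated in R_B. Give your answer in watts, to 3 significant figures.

First find R_p for the parallel pair, then treat R_p + R_C as a series loop.
R_p = (56.0×33.0)/(56.0+33.0) = 20.76 Ω
R_total = R_p + 1.50 = 20.76 + 1.50 = 22.26 Ω
I = V / R_total = 89.7 / 22.26 = 4.029 A
Voltage across the parallel pair: V_p = I × R_p = 4.029 × 20.76 = 83.66 V
Use P = V²/R for R_B with V = V_p.
P_R_B = (83.66)² / 33.0 = 212.1 W

212 W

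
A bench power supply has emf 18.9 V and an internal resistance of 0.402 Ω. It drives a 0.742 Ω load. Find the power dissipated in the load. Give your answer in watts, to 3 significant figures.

203 W

Find the circuit current first, then P = I²R for the load (series elements share I).
I = ε / (r + R) = 18.9 / (0.402 + 0.742) = 16.52 A
P_load = I² R = (16.52)² × 0.742 = 202.5 W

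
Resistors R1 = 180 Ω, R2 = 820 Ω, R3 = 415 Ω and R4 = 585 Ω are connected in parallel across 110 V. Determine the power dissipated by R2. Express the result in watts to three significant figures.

R2 sits directly across the source, so P = V²/R with V = 110 V.
P_R2 = V² / R2 = (110)² / 820 Ω = 14.76 W

14.8 W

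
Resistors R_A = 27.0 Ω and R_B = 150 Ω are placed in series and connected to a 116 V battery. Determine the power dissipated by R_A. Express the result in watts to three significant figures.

Every series element carries the same I. Get I from the total resistance, then P = I² × R_A.
R_total = 27.0 + 150 = 177.0 Ω
I = V / R_total = 116 / 177.0 = 0.6554 A
P_R_A = I² × R_A = (0.6554)² × 27.0 = 11.60 W

11.6 W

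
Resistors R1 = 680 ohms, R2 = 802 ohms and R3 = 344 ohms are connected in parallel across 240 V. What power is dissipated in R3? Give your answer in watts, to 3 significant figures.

167 W

R3 sits directly across the source, so P = V²/R with V = 240 V.
P_R3 = V² / R3 = (240)² / 344 Ω = 167.4 W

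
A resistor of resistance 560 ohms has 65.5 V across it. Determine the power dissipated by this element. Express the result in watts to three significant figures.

7.66 W

Voltage and resistance are given, so P = V²/R is the one-step route.
P = (65.5 V)² / 560 Ω = 7.661 W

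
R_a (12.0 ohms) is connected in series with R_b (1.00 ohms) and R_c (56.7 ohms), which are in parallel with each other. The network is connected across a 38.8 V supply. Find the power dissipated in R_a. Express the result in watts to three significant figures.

107 W

Collapse R_b‖R_c to a single equivalent, reducing the network to two series elements.
R_p = (1.00×56.7)/(1.00+56.7) = 0.9827 Ω
R_total = 12.0 + 0.9827 = 12.98 Ω
I = V / R_total = 38.8 / 12.98 = 2.989 A
R_a is in the main series path, so its power is I²R_a.
P_R_a = (2.989)² × 12.0 = 107.2 W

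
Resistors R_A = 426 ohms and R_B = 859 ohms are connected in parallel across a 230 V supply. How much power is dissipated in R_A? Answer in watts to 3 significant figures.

Every branch has 230 V across it, so for R_A the power is simply V²/R.
P_R_A = V² / R_A = (230)² / 426 Ω = 124.2 W

124 W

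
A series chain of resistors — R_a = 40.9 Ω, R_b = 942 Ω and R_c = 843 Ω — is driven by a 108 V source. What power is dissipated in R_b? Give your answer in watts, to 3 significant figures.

3.30 W

In a series string the same current flows through every resistor — find that current, then P = I²R for the one we want.
R_total = 40.9 + 942 + 843 = 1826 Ω
I = V / R_total = 108 / 1826 = 0.05915 A
P_R_b = I² × R_b = (0.05915)² × 942 = 3.296 W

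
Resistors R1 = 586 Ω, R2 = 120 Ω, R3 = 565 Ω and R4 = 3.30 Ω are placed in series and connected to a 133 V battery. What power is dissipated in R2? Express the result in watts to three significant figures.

1.31 W

Every series element carries the same I. Get I from the total resistance, then P = I² × R2.
R_total = 586 + 120 + 565 + 3.30 = 1274 Ω
I = V / R_total = 133 / 1274 = 0.1044 A
P_R2 = I² × R2 = (0.1044)² × 120 = 1.307 W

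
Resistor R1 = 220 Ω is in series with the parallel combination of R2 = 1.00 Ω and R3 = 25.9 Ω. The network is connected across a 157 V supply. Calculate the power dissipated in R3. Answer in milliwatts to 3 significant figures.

18.1 mW

Reduce the parallel pair to R_p first; the network is then a simple series string.
R_p = (1.00×25.9)/(1.00+25.9) = 0.9628 Ω
R_total = 220 + 0.9628 = 221.0 Ω
I = V / R_total = 157 / 221.0 = 0.7105 A
Voltage across the parallel pair: V_p = I × R_p = 0.7105 × 0.9628 = 0.6841 V
With V_p across R3, its power is V_p²/R3.
P_R3 = (0.6841)² / 25.9 = 0.01807 W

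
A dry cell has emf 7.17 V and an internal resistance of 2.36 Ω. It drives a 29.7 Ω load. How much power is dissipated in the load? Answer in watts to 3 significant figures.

1.49 W

With r and R in series, I = ε/(r+R); the load dissipates I²R.
I = ε / (r + R) = 7.17 / (2.36 + 29.7) = 0.2236 A
P_load = I² R = (0.2236)² × 29.7 = 1.485 W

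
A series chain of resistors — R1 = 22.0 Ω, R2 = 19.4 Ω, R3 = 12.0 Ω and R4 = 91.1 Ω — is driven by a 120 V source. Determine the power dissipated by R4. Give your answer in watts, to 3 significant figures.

In a series string the same current flows through every resistor — find that current, then P = I²R for the one we want.
R_total = 22.0 + 19.4 + 12.0 + 91.1 = 144.5 Ω
I = V / R_total = 120 / 144.5 = 0.8304 A
P_R4 = I² × R4 = (0.8304)² × 91.1 = 62.83 W

62.8 W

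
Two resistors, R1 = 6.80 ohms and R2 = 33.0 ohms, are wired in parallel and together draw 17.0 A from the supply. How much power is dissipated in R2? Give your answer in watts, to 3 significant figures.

The branches share the same voltage, but only the total current is given — find V from the equivalent resistance first.
1/R_eq = 1/6.80 + 1/33.0 ⇒ R_eq = 5.638 Ω
V = I_total × R_eq = 17.00 × 5.638 = 95.85 V
P_R2 = V² / R2 = (95.85)² / 33.0 = 278.4 W

278 W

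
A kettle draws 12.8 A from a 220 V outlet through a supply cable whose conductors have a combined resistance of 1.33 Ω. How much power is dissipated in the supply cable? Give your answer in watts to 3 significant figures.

218 W

The supply cable and load are in series, so the same current flows in both; the loss is I²R_line.
The supply cable carries the full 12.8 A.
P_line = I² R_line = (12.80)² × 1.33 = 217.9 W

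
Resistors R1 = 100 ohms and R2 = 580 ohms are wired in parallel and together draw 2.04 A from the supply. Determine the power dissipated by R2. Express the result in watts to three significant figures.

52.2 W

Parallel branches share V, not I — compute V via R_eq, then use V²/R for the target branch.
1/R_eq = 1/100 + 1/580 ⇒ R_eq = 85.29 Ω
V = I_total × R_eq = 2.040 × 85.29 = 174.0 V
P_R2 = V² / R2 = (174.0)² / 580 = 52.20 W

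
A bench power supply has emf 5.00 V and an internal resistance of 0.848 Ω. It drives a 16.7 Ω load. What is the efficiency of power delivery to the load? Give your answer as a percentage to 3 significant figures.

Both r and R carry the same current, so the power split is just the resistance split: η = R/(R+r).
η = R / (R + r) = 16.7 / (16.7 + 0.848) = 0.9517

95.2 %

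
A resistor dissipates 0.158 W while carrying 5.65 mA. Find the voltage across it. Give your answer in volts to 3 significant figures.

28.0 V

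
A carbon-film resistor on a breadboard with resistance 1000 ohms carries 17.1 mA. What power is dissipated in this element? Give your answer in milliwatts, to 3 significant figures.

The current through and the resistance of the element are both given; use P = I²R.
P = (0.01710 A)² × 1000 Ω = 0.2924 W

292 mW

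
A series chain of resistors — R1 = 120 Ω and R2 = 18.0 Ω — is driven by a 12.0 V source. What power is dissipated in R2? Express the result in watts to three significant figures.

The current is common to all series resistors; compute it, then apply P = I²R for the target.
R_total = 120 + 18.0 = 138.0 Ω
I = V / R_total = 12.0 / 138.0 = 0.08696 A
P_R2 = I² × R2 = (0.08696)² × 18.0 = 0.1361 W

0.136 W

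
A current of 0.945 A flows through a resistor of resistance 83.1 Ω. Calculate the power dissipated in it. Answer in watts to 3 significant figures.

Knowing I and R, the power is just I²R — no need to find V first.
P = (0.9450 A)² × 83.1 Ω = 74.21 W

74.2 W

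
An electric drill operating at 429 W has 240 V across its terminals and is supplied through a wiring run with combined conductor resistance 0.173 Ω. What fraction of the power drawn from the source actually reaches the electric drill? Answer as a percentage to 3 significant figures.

I = P / V = 429 / 240 = 1.788 A through the wiring run.
P_line = I² R_line = (1.788)² × 0.173 = 0.5528 W
P_source = P_load + P_line = 429.0 + 0.5528 = 429.6 W
η = P_load / P_source = 429.0 / 429.6 = 0.9987

99.9 %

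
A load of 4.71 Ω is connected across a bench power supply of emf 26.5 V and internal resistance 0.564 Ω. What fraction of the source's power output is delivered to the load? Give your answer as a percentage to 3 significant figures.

η = P_load/(P_load+P_int) = I²R/(I²R+I²r) = R/(R+r) — the I² cancels for series elements.
η = R / (R + r) = 4.71 / (4.71 + 0.564) = 0.8931

89.3 %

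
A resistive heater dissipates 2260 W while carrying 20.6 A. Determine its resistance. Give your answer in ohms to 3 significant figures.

5.33 Ω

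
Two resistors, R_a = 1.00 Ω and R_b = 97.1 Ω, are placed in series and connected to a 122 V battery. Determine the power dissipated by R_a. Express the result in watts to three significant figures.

Since the resistors are in series they all carry the loop current I = V/R_total; the power in any one is I²R.
R_total = 1.00 + 97.1 = 98.10 Ω
I = V / R_total = 122 / 98.10 = 1.244 A
P_R_a = I² × R_a = (1.244)² × 1.00 = 1.547 W

1.55 W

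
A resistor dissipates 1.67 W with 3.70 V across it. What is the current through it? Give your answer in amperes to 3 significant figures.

From P = V I = I²R = V²/R, with the two given quantities we get I = P / V.
I = 1.67 / 3.70 = 0.4514 A

0.451 A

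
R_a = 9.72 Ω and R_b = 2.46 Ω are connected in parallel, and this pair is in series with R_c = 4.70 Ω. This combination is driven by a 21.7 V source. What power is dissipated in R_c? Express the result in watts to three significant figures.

Collapse the R_a‖R_b pair into one equivalent R_p; then R_p and R_c form a series string.
R_p = (9.72×2.46)/(9.72+2.46) = 1.963 Ω
R_total = R_p + 4.70 = 1.963 + 4.70 = 6.663 Ω
I = V / R_total = 21.7 / 6.663 = 3.257 A
All the supply current flows through R_c; use P = I²R_c.
P_R_c = (3.257)² × 4.70 = 49.85 W

49.8 W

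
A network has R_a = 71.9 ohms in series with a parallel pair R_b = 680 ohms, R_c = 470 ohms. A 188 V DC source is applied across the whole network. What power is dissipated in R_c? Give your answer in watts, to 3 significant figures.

Collapse R_b‖R_c to a single equivalent, reducing the network to two series elements.
R_p = (680×470)/(680+470) = 277.9 Ω
R_total = 71.9 + 277.9 = 349.8 Ω
I = V / R_total = 188 / 349.8 = 0.5374 A
Voltage across the parallel pair: V_p = I × R_p = 0.5374 × 277.9 = 149.4 V
R_c is across V_p, so use P = V²/R for that branch.
P_R_c = (149.4)² / 470 = 47.46 W

47.5 W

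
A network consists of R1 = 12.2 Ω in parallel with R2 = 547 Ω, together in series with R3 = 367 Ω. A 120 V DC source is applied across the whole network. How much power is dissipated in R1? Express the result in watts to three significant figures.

Combine R1 and R2 into their parallel equivalent first, reducing the network to two series resistors.
R_p = (12.2×547)/(12.2+547) = 11.93 Ω
R_total = R_p + 367 = 11.93 + 367 = 378.9 Ω
I = V / R_total = 120 / 378.9 = 0.3167 A
Voltage across the parallel pair: V_p = I × R_p = 0.3167 × 11.93 = 3.779 V
R1 has V_p across it, so P = V_p²/R1.
P_R1 = (3.779)² / 12.2 = 1.171 W

1.17 W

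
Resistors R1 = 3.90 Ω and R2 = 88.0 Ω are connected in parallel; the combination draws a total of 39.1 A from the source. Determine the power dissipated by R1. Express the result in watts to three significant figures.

Only the total current is stated, so first find the parallel equivalent to get the voltage across the combination.
1/R_eq = 1/3.90 + 1/88.0 ⇒ R_eq = 3.734 Ω
V = I_total × R_eq = 39.10 × 3.734 = 146.0 V
P_R1 = V² / R1 = (146.0)² / 3.90 = 5467 W

5470 W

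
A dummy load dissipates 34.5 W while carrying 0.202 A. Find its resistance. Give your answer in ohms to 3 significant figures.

Rearranging the power relation for the two known quantities gives R = P / I².
R = 34.5 / (0.2020)² = 845.5 Ω

846 Ω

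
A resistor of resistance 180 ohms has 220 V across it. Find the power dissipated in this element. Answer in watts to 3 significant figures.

269 W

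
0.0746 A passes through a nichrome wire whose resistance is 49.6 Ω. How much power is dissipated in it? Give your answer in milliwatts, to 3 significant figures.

Current and resistance are given, so P = I²R is the direct form.
P = (0.07460 A)² × 49.6 Ω = 0.2760 W

276 mW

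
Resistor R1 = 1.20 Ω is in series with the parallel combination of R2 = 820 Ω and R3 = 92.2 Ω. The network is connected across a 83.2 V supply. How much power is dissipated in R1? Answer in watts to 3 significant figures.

Collapse R2‖R3 to a single equivalent, reducing the network to two series elements.
R_p = (820×92.2)/(820+92.2) = 82.88 Ω
R_total = 1.20 + 82.88 = 84.08 Ω
I = V / R_total = 83.2 / 84.08 = 0.9895 A
All the current flows through R1; use P = I²R.
P_R1 = (0.9895)² × 1.20 = 1.175 W

1.17 W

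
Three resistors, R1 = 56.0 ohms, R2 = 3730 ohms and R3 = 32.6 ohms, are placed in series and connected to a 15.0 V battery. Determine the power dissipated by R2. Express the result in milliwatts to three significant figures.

Every series element carries the same I. Get I from the total resistance, then P = I² × R2.
R_total = 56.0 + 3730 + 32.6 = 3819 Ω
I = V / R_total = 15.0 / 3819 = 0.003928 A
P_R2 = I² × R2 = (0.003928)² × 3730 = 0.05755 W

57.6 mW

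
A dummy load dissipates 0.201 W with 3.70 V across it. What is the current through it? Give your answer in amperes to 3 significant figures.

Rearranging the power relation for the two known quantities gives I = P / V.
I = 0.201 / 3.70 = 0.05432 A

0.0543 A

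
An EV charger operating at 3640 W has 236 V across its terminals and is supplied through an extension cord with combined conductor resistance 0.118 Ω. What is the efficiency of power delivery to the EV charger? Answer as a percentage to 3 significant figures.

I = P / V = 3640 / 236 = 15.42 A through the extension cord.
P_line = I² R_line = (15.42)² × 0.118 = 28.07 W
P_source = P_load + P_line = 3640 + 28.07 = 3668 W
η = P_load / P_source = 3640 / 3668 = 0.9923

99.2 %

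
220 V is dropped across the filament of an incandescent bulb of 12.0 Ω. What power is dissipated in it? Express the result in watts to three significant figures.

4030 W

V and R are stated; P = V²/R avoids computing the current.
P = (220 V)² / 12.0 Ω = 4033 W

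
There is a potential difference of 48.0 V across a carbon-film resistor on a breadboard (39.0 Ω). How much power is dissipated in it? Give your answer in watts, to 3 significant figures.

59.1 W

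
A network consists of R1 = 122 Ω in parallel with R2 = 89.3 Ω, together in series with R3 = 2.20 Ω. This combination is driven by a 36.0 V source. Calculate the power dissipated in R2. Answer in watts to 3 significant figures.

Reduce the parallel combination to a single R_p; the circuit then becomes R_p in series with the remaining resistor.
R_p = (122×89.3)/(122+89.3) = 51.56 Ω
R_total = R_p + 2.20 = 51.56 + 2.20 = 53.76 Ω
I = V / R_total = 36.0 / 53.76 = 0.6696 A
Voltage across the parallel pair: V_p = I × R_p = 0.6696 × 51.56 = 34.53 V
Use P = V²/R for R2 with V = V_p.
P_R2 = (34.53)² / 89.3 = 13.35 W

13.3 W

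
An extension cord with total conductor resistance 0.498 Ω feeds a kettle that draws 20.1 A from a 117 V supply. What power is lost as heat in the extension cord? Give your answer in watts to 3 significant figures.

Line loss is just I²R for the cable — we know both I and R_line directly.
The extension cord carries the full 20.1 A.
P_line = I² R_line = (20.10)² × 0.498 = 201.2 W

201 W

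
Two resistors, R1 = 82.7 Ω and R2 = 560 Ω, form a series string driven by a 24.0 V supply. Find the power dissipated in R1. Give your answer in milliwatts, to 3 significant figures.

Series elements share the same current, so find I first, then use P = I²R.
R_total = 82.7 + 560 = 642.7 Ω
I = V / R_total = 24.0 / 642.7 = 0.03734 A
P_R1 = I² × R1 = (0.03734)² × 82.7 = 0.1153 W

115 mW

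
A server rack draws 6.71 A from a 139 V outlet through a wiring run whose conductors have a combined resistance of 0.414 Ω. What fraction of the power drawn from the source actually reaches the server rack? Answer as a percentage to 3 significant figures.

The wiring run carries the full 6.71 A.
P_line = I² R_line = (6.710)² × 0.414 = 18.64 W
P_source = V I = 139 × 6.710 = 932.7 W; P_load = 914.1 W
η = P_load / P_source = 914.1 / 932.7 = 0.9800

98.0 %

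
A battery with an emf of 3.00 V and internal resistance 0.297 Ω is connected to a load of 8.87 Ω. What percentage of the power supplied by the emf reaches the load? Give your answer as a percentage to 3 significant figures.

η = P_load/(P_load+P_int) = I²R/(I²R+I²r) = R/(R+r) — the I² cancels for series elements.
η = R / (R + r) = 8.87 / (8.87 + 0.297) = 0.9676

96.8 %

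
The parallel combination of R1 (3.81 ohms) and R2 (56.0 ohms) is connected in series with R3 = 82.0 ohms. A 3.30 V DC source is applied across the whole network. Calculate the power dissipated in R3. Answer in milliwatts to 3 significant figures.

122 mW

First find R_p for the parallel pair, then treat R_p + R3 as a series loop.
R_p = (3.81×56.0)/(3.81+56.0) = 3.567 Ω
R_total = R_p + 82.0 = 3.567 + 82.0 = 85.57 Ω
I = V / R_total = 3.30 / 85.57 = 0.03857 A
All the supply current flows through R3; use P = I²R3.
P_R3 = (0.03857)² × 82.0 = 0.1220 W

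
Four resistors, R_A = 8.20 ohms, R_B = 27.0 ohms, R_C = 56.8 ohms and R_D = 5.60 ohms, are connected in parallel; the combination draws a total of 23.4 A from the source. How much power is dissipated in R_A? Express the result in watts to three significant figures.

We need the common branch voltage; get it from I_total × R_eq, then P = V²/R for the branch.
1/R_eq = 1/8.20 + 1/27.0 + 1/56.8 + 1/5.60 ⇒ R_eq = 2.816 Ω
V = I_total × R_eq = 23.40 × 2.816 = 65.88 V
P_R_A = V² / R_A = (65.88)² / 8.20 = 529.4 W

529 W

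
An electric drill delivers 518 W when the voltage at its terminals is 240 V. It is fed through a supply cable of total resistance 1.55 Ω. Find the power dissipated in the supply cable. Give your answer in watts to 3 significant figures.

7.22 W

Line loss is just I²R for the cable — we know both I and R_line directly.
I = P / V = 518 / 240 = 2.158 A through the supply cable.
P_line = I² R_line = (2.158)² × 1.55 = 7.221 W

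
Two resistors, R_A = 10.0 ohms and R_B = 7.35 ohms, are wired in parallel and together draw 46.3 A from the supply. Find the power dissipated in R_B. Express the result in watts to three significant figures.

Parallel branches share V, not I — compute V via R_eq, then use V²/R for the target branch.
1/R_eq = 1/10.0 + 1/7.35 ⇒ R_eq = 4.236 Ω
V = I_total × R_eq = 46.30 × 4.236 = 196.1 V
P_R_B = V² / R_B = (196.1)² / 7.35 = 5234 W

5230 W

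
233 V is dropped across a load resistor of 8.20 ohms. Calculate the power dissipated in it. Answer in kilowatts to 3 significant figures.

6.62 kW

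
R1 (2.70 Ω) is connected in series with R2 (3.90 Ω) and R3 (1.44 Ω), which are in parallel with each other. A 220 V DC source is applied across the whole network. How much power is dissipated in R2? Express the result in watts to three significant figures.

First combine the parallel branches into one equivalent R_p, then R1 + R_p is a series pair.
R_p = (3.90×1.44)/(3.90+1.44) = 1.052 Ω
R_total = 2.70 + 1.052 = 3.752 Ω
I = V / R_total = 220 / 3.752 = 58.64 A
Voltage across the parallel pair: V_p = I × R_p = 58.64 × 1.052 = 61.67 V
With V_p across R2, its power is V_p²/R2.
P_R2 = (61.67)² / 3.90 = 975.2 W

975 W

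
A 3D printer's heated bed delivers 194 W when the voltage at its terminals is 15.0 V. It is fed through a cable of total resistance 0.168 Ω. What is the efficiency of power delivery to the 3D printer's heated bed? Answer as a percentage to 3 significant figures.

87.3 %

I = P / V = 194 / 15.0 = 12.93 A through the cable.
P_line = I² R_line = (12.93)² × 0.168 = 28.10 W
P_source = P_load + P_line = 194.0 + 28.10 = 222.1 W
η = P_load / P_source = 194.0 / 222.1 = 0.8735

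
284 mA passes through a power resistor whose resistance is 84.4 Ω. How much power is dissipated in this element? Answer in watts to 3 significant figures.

6.81 W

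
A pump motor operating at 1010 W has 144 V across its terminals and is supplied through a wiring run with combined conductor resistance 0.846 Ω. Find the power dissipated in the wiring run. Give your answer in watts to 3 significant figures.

The wiring run is a series resistance carrying the load current; its dissipation is I²R_line.
I = P / V = 1010 / 144 = 7.014 A through the wiring run.
P_line = I² R_line = (7.014)² × 0.846 = 41.62 W

41.6 W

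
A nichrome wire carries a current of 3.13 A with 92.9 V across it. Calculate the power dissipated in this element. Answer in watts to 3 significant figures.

Since both terminal voltage and current are stated, P = V I gives the power in one step.
P = 92.9 V × 3.130 A = 290.8 W

291 W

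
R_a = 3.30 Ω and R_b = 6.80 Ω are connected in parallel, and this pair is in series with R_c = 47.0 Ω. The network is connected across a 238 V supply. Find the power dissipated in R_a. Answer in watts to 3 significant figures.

Reduce the parallel combination to a single R_p; the circuit then becomes R_p in series with the remaining resistor.
R_p = (3.30×6.80)/(3.30+6.80) = 2.222 Ω
R_total = R_p + 47.0 = 2.222 + 47.0 = 49.22 Ω
I = V / R_total = 238 / 49.22 = 4.835 A
Voltage across the parallel pair: V_p = I × R_p = 4.835 × 2.222 = 10.74 V
R_a sits across V_p; its power is V_p²/R.
P_R_a = (10.74)² / 3.30 = 34.97 W

35.0 W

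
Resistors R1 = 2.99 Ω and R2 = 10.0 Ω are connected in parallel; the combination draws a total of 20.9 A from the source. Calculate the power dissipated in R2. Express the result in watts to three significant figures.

The branches share the same voltage, but only the total current is given — find V from the equivalent resistance first.
1/R_eq = 1/2.99 + 1/10.0 ⇒ R_eq = 2.302 Ω
V = I_total × R_eq = 20.90 × 2.302 = 48.11 V
P_R2 = V² / R2 = (48.11)² / 10.0 = 231.4 W

231 W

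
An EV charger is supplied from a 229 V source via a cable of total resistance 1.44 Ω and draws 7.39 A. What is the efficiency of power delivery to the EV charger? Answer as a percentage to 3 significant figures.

95.4 %

The cable carries the full 7.39 A.
P_line = I² R_line = (7.390)² × 1.44 = 78.64 W
P_source = V I = 229 × 7.390 = 1692 W; P_load = 1614 W
η = P_load / P_source = 1614 / 1692 = 0.9535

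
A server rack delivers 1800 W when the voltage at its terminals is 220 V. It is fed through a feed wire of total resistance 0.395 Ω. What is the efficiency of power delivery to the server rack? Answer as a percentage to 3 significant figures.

I = P / V = 1800 / 220 = 8.182 A through the feed wire.
P_line = I² R_line = (8.182)² × 0.395 = 26.44 W
P_source = P_load + P_line = 1800 + 26.44 = 1826 W
η = P_load / P_source = 1800 / 1826 = 0.9855

98.6 %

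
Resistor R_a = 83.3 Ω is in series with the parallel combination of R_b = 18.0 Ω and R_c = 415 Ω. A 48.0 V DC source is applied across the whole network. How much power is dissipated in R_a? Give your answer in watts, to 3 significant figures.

19.0 W

First combine the parallel branches into one equivalent R_p, then R_a + R_p is a series pair.
R_p = (18.0×415)/(18.0+415) = 17.25 Ω
R_total = 83.3 + 17.25 = 100.6 Ω
I = V / R_total = 48.0 / 100.6 = 0.4774 A
All the current flows through R_a; use P = I²R.
P_R_a = (0.4774)² × 83.3 = 18.98 W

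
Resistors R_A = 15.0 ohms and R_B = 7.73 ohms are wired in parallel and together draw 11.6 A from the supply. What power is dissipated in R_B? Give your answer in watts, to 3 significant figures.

We need the common branch voltage; get it from I_total × R_eq, then P = V²/R for the branch.
1/R_eq = 1/15.0 + 1/7.73 ⇒ R_eq = 5.101 Ω
V = I_total × R_eq = 11.60 × 5.101 = 59.17 V
P_R_B = V² / R_B = (59.17)² / 7.73 = 453.0 W

453 W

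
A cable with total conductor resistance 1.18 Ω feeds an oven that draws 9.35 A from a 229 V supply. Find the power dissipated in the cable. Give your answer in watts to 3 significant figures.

Line loss is just I²R for the cable — we know both I and R_line directly.
The cable carries the full 9.35 A.
P_line = I² R_line = (9.350)² × 1.18 = 103.2 W

103 W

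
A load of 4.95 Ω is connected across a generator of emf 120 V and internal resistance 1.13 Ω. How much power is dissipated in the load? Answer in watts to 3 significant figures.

Find the circuit current first, then P = I²R for the load (series elements share I).
I = ε / (r + R) = 120 / (1.13 + 4.95) = 19.74 A
P_load = I² R = (19.74)² × 4.95 = 1928 W

1930 W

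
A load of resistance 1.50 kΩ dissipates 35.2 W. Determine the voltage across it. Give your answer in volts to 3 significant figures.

230 V

Inverting the appropriate power form: V = √(P R).
V = √(35.2 × 1500) = 229.8 V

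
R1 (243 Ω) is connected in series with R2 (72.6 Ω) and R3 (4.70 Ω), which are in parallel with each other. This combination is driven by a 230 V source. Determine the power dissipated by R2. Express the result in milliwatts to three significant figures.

First combine the parallel branches into one equivalent R_p, then R1 + R_p is a series pair.
R_p = (72.6×4.70)/(72.6+4.70) = 4.414 Ω
R_total = 243 + 4.414 = 247.4 Ω
I = V / R_total = 230 / 247.4 = 0.9296 A
Voltage across the parallel pair: V_p = I × R_p = 0.9296 × 4.414 = 4.104 V
R2 is across V_p, so use P = V²/R for that branch.
P_R2 = (4.104)² / 72.6 = 0.2319 W

232 mW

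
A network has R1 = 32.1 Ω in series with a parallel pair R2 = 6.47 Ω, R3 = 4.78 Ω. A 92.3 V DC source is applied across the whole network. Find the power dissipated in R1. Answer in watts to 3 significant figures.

Replace R2 and R3 with their parallel equivalent so the circuit becomes R1 in series with R_p.
R_p = (6.47×4.78)/(6.47+4.78) = 2.749 Ω
R_total = 32.1 + 2.749 = 34.85 Ω
I = V / R_total = 92.3 / 34.85 = 2.649 A
R1 is in the main series path, so its power is I²R1.
P_R1 = (2.649)² × 32.1 = 225.2 W

225 W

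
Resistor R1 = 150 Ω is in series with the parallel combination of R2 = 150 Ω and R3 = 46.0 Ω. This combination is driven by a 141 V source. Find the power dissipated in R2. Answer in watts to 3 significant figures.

4.79 W

Replace R2 and R3 with their parallel equivalent so the circuit becomes R1 in series with R_p.
R_p = (150×46.0)/(150+46.0) = 35.20 Ω
R_total = 150 + 35.20 = 185.2 Ω
I = V / R_total = 141 / 185.2 = 0.7613 A
Voltage across the parallel pair: V_p = I × R_p = 0.7613 × 35.20 = 26.80 V
R2 is across V_p, so use P = V²/R for that branch.
P_R2 = (26.80)² / 150 = 4.789 W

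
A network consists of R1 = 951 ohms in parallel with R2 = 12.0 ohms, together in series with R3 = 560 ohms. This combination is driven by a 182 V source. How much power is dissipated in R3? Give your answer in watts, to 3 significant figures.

56.7 W

Combine R1 and R2 into their parallel equivalent first, reducing the network to two series resistors.
R_p = (951×12.0)/(951+12.0) = 11.85 Ω
R_total = R_p + 560 = 11.85 + 560 = 571.9 Ω
I = V / R_total = 182 / 571.9 = 0.3183 A
R3 carries the full series current, so P = I²R.
P_R3 = (0.3183)² × 560 = 56.72 W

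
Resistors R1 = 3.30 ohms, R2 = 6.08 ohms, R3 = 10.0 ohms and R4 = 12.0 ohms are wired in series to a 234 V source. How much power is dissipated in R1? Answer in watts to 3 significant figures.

184 W

Every series element carries the same I. Get I from the total resistance, then P = I² × R1.
R_total = 3.30 + 6.08 + 10.0 + 12.0 = 31.38 Ω
I = V / R_total = 234 / 31.38 = 7.457 A
P_R1 = I² × R1 = (7.457)² × 3.30 = 183.5 W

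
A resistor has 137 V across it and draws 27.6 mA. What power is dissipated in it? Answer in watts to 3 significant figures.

With V and I both given, power follows immediately from P = V I.
P = 137 V × 0.02760 A = 3.781 W

3.78 W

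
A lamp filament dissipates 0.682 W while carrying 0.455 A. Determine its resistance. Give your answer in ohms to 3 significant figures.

3.29 Ω

Rearranging the power relation for the two known quantities gives R = P / I².
R = 0.682 / (0.4550)² = 3.294 Ω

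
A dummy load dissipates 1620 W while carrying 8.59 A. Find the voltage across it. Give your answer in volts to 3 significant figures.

Rearranging the power relation for the two known quantities gives V = P / I.
V = 1620 / 8.590 = 188.6 V

189 V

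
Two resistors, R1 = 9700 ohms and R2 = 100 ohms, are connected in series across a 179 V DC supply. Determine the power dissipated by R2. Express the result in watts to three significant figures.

Every series element carries the same I. Get I from the total resistance, then P = I² × R2.
R_total = 9700 + 100 = 9800 Ω
I = V / R_total = 179 / 9800 = 0.01827 A
P_R2 = I² × R2 = (0.01827)² × 100 = 0.03336 W

0.0334 W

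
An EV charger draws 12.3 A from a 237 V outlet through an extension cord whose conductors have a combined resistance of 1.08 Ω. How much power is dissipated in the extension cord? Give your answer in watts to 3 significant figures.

Line loss is just I²R for the cable — we know both I and R_line directly.
The extension cord carries the full 12.3 A.
P_line = I² R_line = (12.30)² × 1.08 = 163.4 W

163 W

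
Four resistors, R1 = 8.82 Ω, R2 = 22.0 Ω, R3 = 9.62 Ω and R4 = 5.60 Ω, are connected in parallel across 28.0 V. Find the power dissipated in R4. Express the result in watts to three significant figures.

Each parallel branch sees the full supply voltage, so P = V²/R applies directly to the target branch.
P_R4 = V² / R4 = (28.0)² / 5.60 Ω = 140.0 W

140 W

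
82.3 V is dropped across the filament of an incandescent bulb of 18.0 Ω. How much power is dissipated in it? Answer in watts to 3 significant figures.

376 W

Voltage and resistance are given, so P = V²/R is the one-step route.
P = (82.3 V)² / 18.0 Ω = 376.3 W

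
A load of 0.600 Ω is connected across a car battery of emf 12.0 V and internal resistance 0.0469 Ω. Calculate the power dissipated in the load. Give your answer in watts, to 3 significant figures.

206 W

Find the circuit current first, then P = I²R for the load (series elements share I).
I = ε / (r + R) = 12.0 / (0.0469 + 0.600) = 18.55 A
P_load = I² R = (18.55)² × 0.600 = 206.5 W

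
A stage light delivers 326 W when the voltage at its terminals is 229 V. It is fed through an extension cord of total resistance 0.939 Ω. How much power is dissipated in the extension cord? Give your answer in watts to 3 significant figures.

1.90 W

Only the current and the line resistance are needed for the I²R loss.
I = P / V = 326 / 229 = 1.424 A through the extension cord.
P_line = I² R_line = (1.424)² × 0.939 = 1.903 W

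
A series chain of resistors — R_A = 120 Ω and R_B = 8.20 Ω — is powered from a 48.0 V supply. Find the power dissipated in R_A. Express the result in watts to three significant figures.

16.8 W

Every series element carries the same I. Get I from the total resistance, then P = I² × R_A.
R_total = 120 + 8.20 = 128.2 Ω
I = V / R_total = 48.0 / 128.2 = 0.3744 A
P_R_A = I² × R_A = (0.3744)² × 120 = 16.82 W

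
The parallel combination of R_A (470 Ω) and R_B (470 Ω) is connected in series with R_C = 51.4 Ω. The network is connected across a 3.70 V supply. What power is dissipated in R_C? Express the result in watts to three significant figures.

Collapse the R_A‖R_B pair into one equivalent R_p; then R_p and R_C form a series string.
R_p = (470×470)/(470+470) = 235.0 Ω
R_total = R_p + 51.4 = 235.0 + 51.4 = 286.4 Ω
I = V / R_total = 3.70 / 286.4 = 0.01292 A
All the supply current flows through R_C; use P = I²R_C.
P_R_C = (0.01292)² × 51.4 = 0.008579 W

0.00858 W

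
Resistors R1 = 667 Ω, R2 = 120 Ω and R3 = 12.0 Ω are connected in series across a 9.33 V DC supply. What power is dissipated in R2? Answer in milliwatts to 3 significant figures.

Series elements share the same current, so find I first, then use P = I²R.
R_total = 667 + 120 + 12.0 = 799.0 Ω
I = V / R_total = 9.33 / 799.0 = 0.01168 A
P_R2 = I² × R2 = (0.01168)² × 120 = 0.01636 W

16.4 mW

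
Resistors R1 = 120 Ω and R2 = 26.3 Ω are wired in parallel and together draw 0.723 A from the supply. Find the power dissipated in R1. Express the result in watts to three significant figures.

The branches share the same voltage, but only the total current is given — find V from the equivalent resistance first.
1/R_eq = 1/120 + 1/26.3 ⇒ R_eq = 21.57 Ω
V = I_total × R_eq = 0.7230 × 21.57 = 15.60 V
P_R1 = V² / R1 = (15.60)² / 120 = 2.027 W

2.03 W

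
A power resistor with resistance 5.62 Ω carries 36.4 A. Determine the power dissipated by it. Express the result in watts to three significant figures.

7450 W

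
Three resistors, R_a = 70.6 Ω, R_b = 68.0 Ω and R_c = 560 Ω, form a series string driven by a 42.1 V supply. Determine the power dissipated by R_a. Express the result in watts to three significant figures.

0.256 W

Series elements share the same current, so find I first, then use P = I²R.
R_total = 70.6 + 68.0 + 560 = 698.6 Ω
I = V / R_total = 42.1 / 698.6 = 0.06026 A
P_R_a = I² × R_a = (0.06026)² × 70.6 = 0.2564 W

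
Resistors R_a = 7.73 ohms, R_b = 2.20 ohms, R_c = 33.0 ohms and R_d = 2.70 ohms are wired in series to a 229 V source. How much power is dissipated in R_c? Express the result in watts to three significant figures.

831 W

Series elements share the same current, so find I first, then use P = I²R.
R_total = 7.73 + 2.20 + 33.0 + 2.70 = 45.63 Ω
I = V / R_total = 229 / 45.63 = 5.019 A
P_R_c = I² × R_c = (5.019)² × 33.0 = 831.2 W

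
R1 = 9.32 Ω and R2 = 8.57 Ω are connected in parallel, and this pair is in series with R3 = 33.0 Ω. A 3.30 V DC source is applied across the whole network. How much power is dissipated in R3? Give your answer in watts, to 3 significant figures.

0.256 W

First find R_p for the parallel pair, then treat R_p + R3 as a series loop.
R_p = (9.32×8.57)/(9.32+8.57) = 4.465 Ω
R_total = R_p + 33.0 = 4.465 + 33.0 = 37.46 Ω
I = V / R_total = 3.30 / 37.46 = 0.08808 A
R3 carries the full series current, so P = I²R.
P_R3 = (0.08808)² × 33.0 = 0.2560 W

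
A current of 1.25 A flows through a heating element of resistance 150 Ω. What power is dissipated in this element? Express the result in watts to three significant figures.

234 W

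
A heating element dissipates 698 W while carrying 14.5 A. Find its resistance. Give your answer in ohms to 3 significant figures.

3.32 Ω

From P = V I = I²R = V²/R, with the two given quantities we get R = P / I².
R = 698 / (14.50)² = 3.320 Ω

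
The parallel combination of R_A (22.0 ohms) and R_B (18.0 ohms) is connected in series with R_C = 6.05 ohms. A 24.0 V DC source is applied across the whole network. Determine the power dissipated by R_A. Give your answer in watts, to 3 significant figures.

First find R_p for the parallel pair, then treat R_p + R_C as a series loop.
R_p = (22.0×18.0)/(22.0+18.0) = 9.900 Ω
R_total = R_p + 6.05 = 9.900 + 6.05 = 15.95 Ω
I = V / R_total = 24.0 / 15.95 = 1.505 A
Voltage across the parallel pair: V_p = I × R_p = 1.505 × 9.900 = 14.90 V
Use P = V²/R for R_A with V = V_p.
P_R_A = (14.90)² / 22.0 = 10.09 W

10.1 W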